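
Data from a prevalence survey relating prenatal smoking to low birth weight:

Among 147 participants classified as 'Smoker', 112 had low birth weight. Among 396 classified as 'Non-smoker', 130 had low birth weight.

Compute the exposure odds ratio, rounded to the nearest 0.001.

From the description: a = 112, b = 35, c = 130, d = 266.
OR = (a·d)/(b·c) = (112 × 266) / (35 × 130) = 29792 / 4550 = 6.54769
The odds of low birth weight are about 6.55 times as high in the smoker group.

6.548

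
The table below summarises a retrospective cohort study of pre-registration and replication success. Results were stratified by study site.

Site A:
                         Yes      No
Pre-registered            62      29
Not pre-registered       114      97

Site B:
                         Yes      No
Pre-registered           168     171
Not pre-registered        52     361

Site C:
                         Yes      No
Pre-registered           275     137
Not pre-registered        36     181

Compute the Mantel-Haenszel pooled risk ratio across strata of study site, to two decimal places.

RR_MH = Σ(aᵢ·n₀ᵢ/nᵢ) / Σ(cᵢ·n₁ᵢ/nᵢ), with n₁ᵢ = aᵢ+bᵢ (exposed), n₀ᵢ = cᵢ+dᵢ (unexposed), nᵢ = n₁ᵢ+n₀ᵢ.
Stratum 1 (Site A): n₁ = 91, n₀ = 211, n = 302; a·n₀/n = 62·211/302 = 43.3179; c·n₁/n = 114·91/302 = 34.3510
Stratum 2 (Site B): n₁ = 339, n₀ = 413, n = 752; a·n₀/n = 168·413/752 = 92.2660; c·n₁/n = 52·339/752 = 23.4415
Stratum 3 (Site C): n₁ = 412, n₀ = 217, n = 629; a·n₀/n = 275·217/629 = 94.8728; c·n₁/n = 36·412/629 = 23.5803
RR_MH = (43.3179 + 92.2660 + 94.8728) / (34.3510 + 23.4415 + 23.5803) = 230.4567 / 81.3728 = 2.83211

2.83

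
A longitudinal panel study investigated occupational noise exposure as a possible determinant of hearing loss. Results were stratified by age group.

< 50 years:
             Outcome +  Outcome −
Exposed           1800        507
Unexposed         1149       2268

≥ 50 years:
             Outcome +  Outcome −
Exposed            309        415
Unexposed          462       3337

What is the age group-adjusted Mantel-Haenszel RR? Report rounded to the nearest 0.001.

2.484

RR_MH = Σ(aᵢ·n₀ᵢ/nᵢ) / Σ(cᵢ·n₁ᵢ/nᵢ), with n₁ᵢ = aᵢ+bᵢ (exposed), n₀ᵢ = cᵢ+dᵢ (unexposed), nᵢ = n₁ᵢ+n₀ᵢ.
Stratum 1 (< 50 years): n₁ = 2307, n₀ = 3417, n = 5724; a·n₀/n = 1800·3417/5724 = 1074.5283; c·n₁/n = 1149·2307/5724 = 463.0928
Stratum 2 (≥ 50 years): n₁ = 724, n₀ = 3799, n = 4523; a·n₀/n = 309·3799/4523 = 259.5381; c·n₁/n = 462·724/4523 = 73.9527
RR_MH = (1074.5283 + 259.5381) / (463.0928 + 73.9527) = 1334.0664 / 537.0455 = 2.48408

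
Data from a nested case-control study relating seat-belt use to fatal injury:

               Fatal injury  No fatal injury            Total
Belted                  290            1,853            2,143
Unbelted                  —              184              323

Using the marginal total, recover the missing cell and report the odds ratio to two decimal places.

0.21

The missing cell is in the unexposed row: 323 − 184 = 139.
So a = 290, b = 1853, c = 139, d = 184.
OR = (a·d)/(b·c) = (290 × 184) / (1853 × 139) = 53360 / 257567 = 0.20717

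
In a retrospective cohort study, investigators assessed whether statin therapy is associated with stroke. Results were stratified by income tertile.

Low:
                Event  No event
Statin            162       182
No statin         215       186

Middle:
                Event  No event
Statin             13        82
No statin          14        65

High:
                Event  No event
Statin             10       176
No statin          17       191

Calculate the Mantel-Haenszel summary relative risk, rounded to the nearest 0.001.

RR_MH = Σ(aᵢ·n₀ᵢ/nᵢ) / Σ(cᵢ·n₁ᵢ/nᵢ), with n₁ᵢ = aᵢ+bᵢ (exposed), n₀ᵢ = cᵢ+dᵢ (unexposed), nᵢ = n₁ᵢ+n₀ᵢ.
Stratum 1 (Low): n₁ = 344, n₀ = 401, n = 745; a·n₀/n = 162·401/745 = 87.1973; c·n₁/n = 215·344/745 = 99.2752
Stratum 2 (Middle): n₁ = 95, n₀ = 79, n = 174; a·n₀/n = 13·79/174 = 5.9023; c·n₁/n = 14·95/174 = 7.6437
Stratum 3 (High): n₁ = 186, n₀ = 208, n = 394; a·n₀/n = 10·208/394 = 5.2792; c·n₁/n = 17·186/394 = 8.0254
RR_MH = (87.1973 + 5.9023 + 5.2792) / (99.2752 + 7.6437 + 8.0254) = 98.3788 / 114.9442 = 0.85588

0.856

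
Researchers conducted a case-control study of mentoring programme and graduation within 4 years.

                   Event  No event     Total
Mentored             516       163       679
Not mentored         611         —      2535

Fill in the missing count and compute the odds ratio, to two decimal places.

9.97

The missing cell is in the unexposed row: 2535 − 611 = 1924.
So a = 516, b = 163, c = 611, d = 1924.
OR = (a·d)/(b·c) = (516 × 1924) / (163 × 611) = 992784 / 99593 = 9.96841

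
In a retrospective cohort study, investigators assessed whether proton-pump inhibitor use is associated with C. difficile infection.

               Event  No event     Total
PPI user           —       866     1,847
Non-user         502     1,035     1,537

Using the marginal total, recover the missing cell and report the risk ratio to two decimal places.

1.63

The missing cell is in the exposed row: 1847 − 866 = 981.
So a = 981, b = 866, c = 502, d = 1035.
RR = [a/(a+b)] / [c/(c+d)] = (981/1847) / (502/1537) = 0.53113/0.32661 = 1.62619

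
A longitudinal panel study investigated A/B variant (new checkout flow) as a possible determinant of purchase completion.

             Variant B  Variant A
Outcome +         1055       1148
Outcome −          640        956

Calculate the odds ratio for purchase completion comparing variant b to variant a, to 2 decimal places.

Reading the table with exposure as columns: a = 1055 (Variant B, case), b = 640 (Variant B, non-case), c = 1148 (Variant A, case), d = 956.
OR = (a·d)/(b·c) = (1055 × 956) / (640 × 1148) = 1008580 / 734720 = 1.37274
The odds of purchase completion are about 1.37 times as high in the variant b group.

1.37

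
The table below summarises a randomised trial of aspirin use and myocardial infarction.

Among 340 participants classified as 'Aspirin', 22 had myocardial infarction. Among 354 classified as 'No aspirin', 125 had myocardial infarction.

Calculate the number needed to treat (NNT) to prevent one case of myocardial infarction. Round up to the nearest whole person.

4

Risk in treated group = 22/340 = 0.06471; risk in control = 125/354 = 0.35311.
Absolute risk reduction = 0.35311 − 0.06471 = 0.28840
NNT = 1 / ARR = 1 / 0.28840 = 3.467 → round up → 4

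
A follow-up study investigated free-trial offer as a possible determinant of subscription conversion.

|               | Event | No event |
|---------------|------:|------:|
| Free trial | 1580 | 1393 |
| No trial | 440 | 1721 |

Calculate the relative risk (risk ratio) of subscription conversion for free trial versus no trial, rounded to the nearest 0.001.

Cells: a = 1580, b = 1393, c = 440, d = 1721.
Risk in exposed = 1580/2973 = 0.53145; risk in unexposed = 440/2161 = 0.20361.
RR = 0.53145 / 0.20361 = 2.61014
The risk among the exposed is 2.61 times that among the unexposed.

2.610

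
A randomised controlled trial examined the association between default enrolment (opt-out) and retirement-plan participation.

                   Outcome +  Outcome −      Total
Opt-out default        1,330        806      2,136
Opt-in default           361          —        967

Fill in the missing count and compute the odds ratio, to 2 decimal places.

The missing cell is in the unexposed row: 967 − 361 = 606.
So a = 1330, b = 806, c = 361, d = 606.
OR = (a·d)/(b·c) = (1330 × 606) / (806 × 361) = 805980 / 290966 = 2.77001

2.77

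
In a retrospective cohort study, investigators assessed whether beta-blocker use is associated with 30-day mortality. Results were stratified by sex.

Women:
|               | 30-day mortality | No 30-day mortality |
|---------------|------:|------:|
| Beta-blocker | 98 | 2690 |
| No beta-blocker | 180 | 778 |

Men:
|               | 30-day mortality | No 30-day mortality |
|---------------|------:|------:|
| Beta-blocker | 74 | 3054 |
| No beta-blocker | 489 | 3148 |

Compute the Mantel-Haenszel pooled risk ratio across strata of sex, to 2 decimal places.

RR_MH = Σ(aᵢ·n₀ᵢ/nᵢ) / Σ(cᵢ·n₁ᵢ/nᵢ), with n₁ᵢ = aᵢ+bᵢ (exposed), n₀ᵢ = cᵢ+dᵢ (unexposed), nᵢ = n₁ᵢ+n₀ᵢ.
Stratum 1 (Women): n₁ = 2788, n₀ = 958, n = 3746; a·n₀/n = 98·958/3746 = 25.0625; c·n₁/n = 180·2788/3746 = 133.9669
Stratum 2 (Men): n₁ = 3128, n₀ = 3637, n = 6765; a·n₀/n = 74·3637/6765 = 39.7839; c·n₁/n = 489·3128/6765 = 226.1038
RR_MH = (25.0625 + 39.7839) / (133.9669 + 226.1038) = 64.8464 / 360.0707 = 0.18009

0.18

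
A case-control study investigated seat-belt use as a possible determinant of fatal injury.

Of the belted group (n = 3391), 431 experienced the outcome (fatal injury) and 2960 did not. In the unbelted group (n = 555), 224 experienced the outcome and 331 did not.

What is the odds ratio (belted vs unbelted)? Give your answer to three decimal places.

0.215

From the description: a = 431, b = 2960, c = 224, d = 331.
OR = (a·d)/(b·c) = (431 × 331) / (2960 × 224) = 142661 / 663040 = 0.21516
Exposure is associated with lower odds of fatal injury (OR = 0.22 < 1).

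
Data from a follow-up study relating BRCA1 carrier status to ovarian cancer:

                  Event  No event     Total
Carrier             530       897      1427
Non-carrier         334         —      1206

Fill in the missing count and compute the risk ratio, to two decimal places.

The missing cell is in the unexposed row: 1206 − 334 = 872.
So a = 530, b = 897, c = 334, d = 872.
RR = [a/(a+b)] / [c/(c+d)] = (530/1427) / (334/1206) = 0.37141/0.27695 = 1.34107

1.34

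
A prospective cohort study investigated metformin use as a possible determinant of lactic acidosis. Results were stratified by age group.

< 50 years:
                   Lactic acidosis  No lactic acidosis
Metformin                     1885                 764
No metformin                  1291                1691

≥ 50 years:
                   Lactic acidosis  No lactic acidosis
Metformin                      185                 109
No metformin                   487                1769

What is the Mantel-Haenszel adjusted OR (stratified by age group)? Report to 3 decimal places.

OR_MH = Σ(aᵢdᵢ/nᵢ) / Σ(bᵢcᵢ/nᵢ), where nᵢ is the stratum total.
Stratum 1 (< 50 years): n = 5631; a·d/n = 1885·1691/5631 = 566.0691; b·c/n = 764·1291/5631 = 175.1597
Stratum 2 (≥ 50 years): n = 2550; a·d/n = 185·1769/2550 = 128.3392; b·c/n = 109·487/2550 = 20.8169
OR_MH = (566.0691 + 128.3392) / (175.1597 + 20.8169) = 694.4083 / 195.9765 = 3.54332

3.543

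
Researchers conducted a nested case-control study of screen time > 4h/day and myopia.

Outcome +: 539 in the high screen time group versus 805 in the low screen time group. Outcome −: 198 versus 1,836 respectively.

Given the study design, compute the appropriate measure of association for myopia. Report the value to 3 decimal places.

6.209

From the description: a = 539, b = 198, c = 805, d = 1836.
This is a nested case-control study: participants were sampled on outcome status, so risks in the source population cannot be estimated directly — relative risk is not valid here. The odds ratio is the appropriate measure.
OR = (a·d)/(b·c) = (539 × 1836) / (198 × 805) = 989604 / 159390 = 6.20870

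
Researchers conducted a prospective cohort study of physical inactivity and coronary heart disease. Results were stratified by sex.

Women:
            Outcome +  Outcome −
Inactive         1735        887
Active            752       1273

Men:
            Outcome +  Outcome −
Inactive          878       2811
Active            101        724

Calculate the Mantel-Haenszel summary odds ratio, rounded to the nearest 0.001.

2.985

OR_MH = Σ(aᵢdᵢ/nᵢ) / Σ(bᵢcᵢ/nᵢ), where nᵢ is the stratum total.
Stratum 1 (Women): n = 4647; a·d/n = 1735·1273/4647 = 475.2862; b·c/n = 887·752/4647 = 143.5386
Stratum 2 (Men): n = 4514; a·d/n = 878·724/4514 = 140.8223; b·c/n = 2811·101/4514 = 62.8957
OR_MH = (475.2862 + 140.8223) / (143.5386 + 62.8957) = 616.1085 / 206.4343 = 2.98453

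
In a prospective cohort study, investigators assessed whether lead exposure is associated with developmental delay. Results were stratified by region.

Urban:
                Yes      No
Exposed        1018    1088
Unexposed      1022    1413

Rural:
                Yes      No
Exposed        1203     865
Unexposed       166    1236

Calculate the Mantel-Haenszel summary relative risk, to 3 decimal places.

1.801

RR_MH = Σ(aᵢ·n₀ᵢ/nᵢ) / Σ(cᵢ·n₁ᵢ/nᵢ), with n₁ᵢ = aᵢ+bᵢ (exposed), n₀ᵢ = cᵢ+dᵢ (unexposed), nᵢ = n₁ᵢ+n₀ᵢ.
Stratum 1 (Urban): n₁ = 2106, n₀ = 2435, n = 4541; a·n₀/n = 1018·2435/4541 = 545.8776; c·n₁/n = 1022·2106/4541 = 473.9775
Stratum 2 (Rural): n₁ = 2068, n₀ = 1402, n = 3470; a·n₀/n = 1203·1402/3470 = 486.0536; c·n₁/n = 166·2068/3470 = 98.9303
RR_MH = (545.8776 + 486.0536) / (473.9775 + 98.9303) = 1031.9312 / 572.9078 = 1.80122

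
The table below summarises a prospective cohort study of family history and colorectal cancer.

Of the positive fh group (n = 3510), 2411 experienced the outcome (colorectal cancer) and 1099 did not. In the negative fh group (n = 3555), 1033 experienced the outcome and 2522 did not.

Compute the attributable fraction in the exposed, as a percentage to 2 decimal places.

From the description: a = 2411, b = 1099, c = 1033, d = 2522.
Risk in exposed = 2411/3510 = 0.68689; risk in unexposed = 1033/3555 = 0.29058.
RR = 0.68689/0.29058 = 2.36390
AR% = (RR − 1)/RR × 100 = (2.36390 − 1)/2.36390 × 100 = 57.6971%

57.70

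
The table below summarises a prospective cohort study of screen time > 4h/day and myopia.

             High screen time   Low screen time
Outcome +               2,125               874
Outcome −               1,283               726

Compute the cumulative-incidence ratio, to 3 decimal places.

1.141

Reading the table with exposure as columns: a = 2125 (High screen time, case), b = 1283 (High screen time, non-case), c = 874 (Low screen time, case), d = 726.
Risk in exposed = 2125/3408 = 0.62353; risk in unexposed = 874/1600 = 0.54625.
RR = 0.62353 / 0.54625 = 1.14148
The risk among the exposed is 1.14 times that among the unexposed.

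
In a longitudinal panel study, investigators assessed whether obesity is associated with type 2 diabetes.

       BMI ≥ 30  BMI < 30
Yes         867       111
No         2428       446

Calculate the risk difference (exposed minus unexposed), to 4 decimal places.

0.0638

Reading the table with exposure as columns: a = 867 (BMI ≥ 30, case), b = 2428 (BMI ≥ 30, non-case), c = 111 (BMI < 30, case), d = 446.
Risk in exposed = 867/3295 = 0.263126; risk in unexposed = 111/557 = 0.199282.
Risk difference = 0.263126 − 0.199282 = 0.063844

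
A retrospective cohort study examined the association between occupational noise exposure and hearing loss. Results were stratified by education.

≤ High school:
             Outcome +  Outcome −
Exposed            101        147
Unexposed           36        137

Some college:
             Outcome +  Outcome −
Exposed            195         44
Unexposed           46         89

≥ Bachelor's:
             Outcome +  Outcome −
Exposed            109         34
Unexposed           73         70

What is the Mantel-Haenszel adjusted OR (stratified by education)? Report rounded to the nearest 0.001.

3.974

OR_MH = Σ(aᵢdᵢ/nᵢ) / Σ(bᵢcᵢ/nᵢ), where nᵢ is the stratum total.
Stratum 1 (≤ High school): n = 421; a·d/n = 101·137/421 = 32.8670; b·c/n = 147·36/421 = 12.5701
Stratum 2 (Some college): n = 374; a·d/n = 195·89/374 = 46.4037; b·c/n = 44·46/374 = 5.4118
Stratum 3 (≥ Bachelor's): n = 286; a·d/n = 109·70/286 = 26.6783; b·c/n = 34·73/286 = 8.6783
OR_MH = (32.8670 + 46.4037 + 26.6783) / (12.5701 + 5.4118 + 8.6783) = 105.9490 / 26.6602 = 3.97406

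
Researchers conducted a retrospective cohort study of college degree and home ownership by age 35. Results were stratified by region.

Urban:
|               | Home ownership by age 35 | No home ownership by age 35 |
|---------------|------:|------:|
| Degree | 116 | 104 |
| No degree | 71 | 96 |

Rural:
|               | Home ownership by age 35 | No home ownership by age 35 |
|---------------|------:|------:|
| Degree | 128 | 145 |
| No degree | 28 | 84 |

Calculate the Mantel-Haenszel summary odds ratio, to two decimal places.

OR_MH = Σ(aᵢdᵢ/nᵢ) / Σ(bᵢcᵢ/nᵢ), where nᵢ is the stratum total.
Stratum 1 (Urban): n = 387; a·d/n = 116·96/387 = 28.7752; b·c/n = 104·71/387 = 19.0801
Stratum 2 (Rural): n = 385; a·d/n = 128·84/385 = 27.9273; b·c/n = 145·28/385 = 10.5455
OR_MH = (28.7752 + 27.9273) / (19.0801 + 10.5455) = 56.7025 / 29.6256 = 1.91397

1.91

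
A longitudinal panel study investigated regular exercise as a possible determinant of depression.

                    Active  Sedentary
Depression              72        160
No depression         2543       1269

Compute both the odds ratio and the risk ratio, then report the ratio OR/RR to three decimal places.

Reading the table with exposure as columns: a = 72 (Active, case), b = 2543 (Active, non-case), c = 160 (Sedentary, case), d = 1269.
OR = (72·1269)/(2543·160) = 91368/406880 = 0.22456
Risk in exposed = 72/2615 = 0.02753; risk in unexposed = 160/1429 = 0.11197; RR = 0.24591
OR/RR = 0.22456 / 0.24591 = 0.91318
The outcome is not rare, so the OR lies further from 1 than the RR.

0.913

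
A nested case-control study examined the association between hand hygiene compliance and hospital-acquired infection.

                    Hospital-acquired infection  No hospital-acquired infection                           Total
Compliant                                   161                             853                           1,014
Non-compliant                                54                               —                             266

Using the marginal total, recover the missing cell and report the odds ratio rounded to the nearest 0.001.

0.741

The missing cell is in the unexposed row: 266 − 54 = 212.
So a = 161, b = 853, c = 54, d = 212.
OR = (a·d)/(b·c) = (161 × 212) / (853 × 54) = 34132 / 46062 = 0.74100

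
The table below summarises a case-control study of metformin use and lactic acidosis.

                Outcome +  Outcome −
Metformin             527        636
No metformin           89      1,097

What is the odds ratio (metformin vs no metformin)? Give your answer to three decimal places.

10.213

Cells: a = 527, b = 636, c = 89, d = 1097.
OR = (a·d)/(b·c) = (527 × 1097) / (636 × 89) = 578119 / 56604 = 10.21339
The odds of lactic acidosis are about 10.21 times as high in the metformin group.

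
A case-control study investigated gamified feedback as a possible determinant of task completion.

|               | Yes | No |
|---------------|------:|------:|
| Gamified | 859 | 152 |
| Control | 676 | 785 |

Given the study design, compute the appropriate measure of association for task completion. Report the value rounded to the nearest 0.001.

6.563

Cells: a = 859, b = 152, c = 676, d = 785.
This is a case-control study: participants were sampled on outcome status, so risks in the source population cannot be estimated directly — relative risk is not valid here. The odds ratio is the appropriate measure.
OR = (a·d)/(b·c) = (859 × 785) / (152 × 676) = 674315 / 102752 = 6.56255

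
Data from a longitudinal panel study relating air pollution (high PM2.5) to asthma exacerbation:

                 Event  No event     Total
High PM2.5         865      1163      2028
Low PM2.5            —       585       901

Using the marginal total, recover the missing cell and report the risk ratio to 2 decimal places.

The missing cell is in the unexposed row: 901 − 585 = 316.
So a = 865, b = 1163, c = 316, d = 585.
RR = [a/(a+b)] / [c/(c+d)] = (865/2028) / (316/901) = 0.42653/0.35072 = 1.21615

1.22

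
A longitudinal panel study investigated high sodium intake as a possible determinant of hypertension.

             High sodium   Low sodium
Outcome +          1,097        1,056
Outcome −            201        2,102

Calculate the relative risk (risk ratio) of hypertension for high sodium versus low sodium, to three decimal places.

2.527

Reading the table with exposure as columns: a = 1097 (High sodium, case), b = 201 (High sodium, non-case), c = 1056 (Low sodium, case), d = 2102.
Risk in exposed = 1097/1298 = 0.84515; risk in unexposed = 1056/3158 = 0.33439.
RR = 0.84515 / 0.33439 = 2.52744
The risk among the exposed is 2.53 times that among the unexposed.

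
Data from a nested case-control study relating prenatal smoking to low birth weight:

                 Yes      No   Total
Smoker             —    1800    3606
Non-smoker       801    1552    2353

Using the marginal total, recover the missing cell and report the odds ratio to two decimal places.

1.94

The missing cell is in the exposed row: 3606 − 1800 = 1806.
So a = 1806, b = 1800, c = 801, d = 1552.
OR = (a·d)/(b·c) = (1806 × 1552) / (1800 × 801) = 2802912 / 1441800 = 1.94404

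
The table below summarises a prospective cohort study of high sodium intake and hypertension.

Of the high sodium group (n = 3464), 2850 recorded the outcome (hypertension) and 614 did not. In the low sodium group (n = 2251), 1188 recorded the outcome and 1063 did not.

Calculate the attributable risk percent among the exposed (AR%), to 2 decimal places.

From the description: a = 2850, b = 614, c = 1188, d = 1063.
Risk in exposed = 2850/3464 = 0.82275; risk in unexposed = 1188/2251 = 0.52777.
RR = 0.82275/0.52777 = 1.55893
AR% = (RR − 1)/RR × 100 = (1.55893 − 1)/1.55893 × 100 = 35.8534%

35.85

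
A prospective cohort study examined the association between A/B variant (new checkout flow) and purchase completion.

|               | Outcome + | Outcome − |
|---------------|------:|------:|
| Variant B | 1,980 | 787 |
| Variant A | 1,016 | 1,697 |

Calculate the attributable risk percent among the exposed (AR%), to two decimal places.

Cells: a = 1980, b = 787, c = 1016, d = 1697.
Risk in exposed = 1980/2767 = 0.71558; risk in unexposed = 1016/2713 = 0.37449.
RR = 0.71558/0.37449 = 1.91079
AR% = (RR − 1)/RR × 100 = (1.91079 − 1)/1.91079 × 100 = 47.6655%

47.67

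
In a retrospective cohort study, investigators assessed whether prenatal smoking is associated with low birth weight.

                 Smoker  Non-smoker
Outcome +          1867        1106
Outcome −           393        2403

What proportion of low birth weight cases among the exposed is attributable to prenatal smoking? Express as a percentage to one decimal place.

Reading the table with exposure as columns: a = 1867 (Smoker, case), b = 393 (Smoker, non-case), c = 1106 (Non-smoker, case), d = 2403.
Risk in exposed = 1867/2260 = 0.82611; risk in unexposed = 1106/3509 = 0.31519.
RR = 0.82611/0.31519 = 2.62098
AR% = (RR − 1)/RR × 100 = (2.62098 − 1)/2.62098 × 100 = 61.8464%

61.8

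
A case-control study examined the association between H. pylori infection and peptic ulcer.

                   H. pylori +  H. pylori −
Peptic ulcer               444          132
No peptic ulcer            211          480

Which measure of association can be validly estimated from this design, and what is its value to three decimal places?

Reading the table with exposure as columns: a = 444 (H. pylori +, case), b = 211 (H. pylori +, non-case), c = 132 (H. pylori −, case), d = 480.
This is a case-control study: participants were sampled on outcome status, so risks in the source population cannot be estimated directly — relative risk is not valid here. The odds ratio is the appropriate measure.
OR = (a·d)/(b·c) = (444 × 480) / (211 × 132) = 213120 / 27852 = 7.65187

7.652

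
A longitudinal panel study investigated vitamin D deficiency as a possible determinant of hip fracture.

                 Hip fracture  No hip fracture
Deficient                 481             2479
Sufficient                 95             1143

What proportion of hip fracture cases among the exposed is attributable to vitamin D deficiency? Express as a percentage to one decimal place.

Cells: a = 481, b = 2479, c = 95, d = 1143.
Risk in exposed = 481/2960 = 0.16250; risk in unexposed = 95/1238 = 0.07674.
RR = 0.16250/0.07674 = 2.11763
AR% = (RR − 1)/RR × 100 = (2.11763 − 1)/2.11763 × 100 = 52.7774%

52.8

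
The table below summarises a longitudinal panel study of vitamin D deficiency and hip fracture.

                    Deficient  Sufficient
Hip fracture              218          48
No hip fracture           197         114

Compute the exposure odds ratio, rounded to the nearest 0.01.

2.63

Reading the table with exposure as columns: a = 218 (Deficient, case), b = 197 (Deficient, non-case), c = 48 (Sufficient, case), d = 114.
OR = (a·d)/(b·c) = (218 × 114) / (197 × 48) = 24852 / 9456 = 2.62817
The odds of hip fracture are about 2.63 times as high in the deficient group.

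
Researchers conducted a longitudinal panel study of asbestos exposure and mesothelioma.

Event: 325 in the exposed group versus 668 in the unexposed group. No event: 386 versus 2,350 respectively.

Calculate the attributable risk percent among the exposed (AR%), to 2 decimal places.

From the description: a = 325, b = 386, c = 668, d = 2350.
Risk in exposed = 325/711 = 0.45710; risk in unexposed = 668/3018 = 0.22134.
RR = 0.45710/0.22134 = 2.06517
AR% = (RR − 1)/RR × 100 = (2.06517 − 1)/2.06517 × 100 = 51.5779%

51.58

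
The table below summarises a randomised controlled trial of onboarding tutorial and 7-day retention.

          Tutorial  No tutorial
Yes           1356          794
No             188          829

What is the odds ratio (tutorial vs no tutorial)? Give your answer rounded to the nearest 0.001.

7.531

Reading the table with exposure as columns: a = 1356 (Tutorial, case), b = 188 (Tutorial, non-case), c = 794 (No tutorial, case), d = 829.
OR = (a·d)/(b·c) = (1356 × 829) / (188 × 794) = 1124124 / 149272 = 7.53071
The odds of 7-day retention are about 7.53 times as high in the tutorial group.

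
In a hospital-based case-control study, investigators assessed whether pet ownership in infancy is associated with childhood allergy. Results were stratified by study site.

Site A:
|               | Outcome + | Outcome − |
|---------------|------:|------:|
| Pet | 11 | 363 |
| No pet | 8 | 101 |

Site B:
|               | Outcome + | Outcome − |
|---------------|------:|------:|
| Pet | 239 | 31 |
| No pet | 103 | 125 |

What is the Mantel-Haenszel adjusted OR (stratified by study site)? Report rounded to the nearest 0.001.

5.014

OR_MH = Σ(aᵢdᵢ/nᵢ) / Σ(bᵢcᵢ/nᵢ), where nᵢ is the stratum total.
Stratum 1 (Site A): n = 483; a·d/n = 11·101/483 = 2.3002; b·c/n = 363·8/483 = 6.0124
Stratum 2 (Site B): n = 498; a·d/n = 239·125/498 = 59.9900; b·c/n = 31·103/498 = 6.4116
OR_MH = (2.3002 + 59.9900) / (6.0124 + 6.4116) = 62.2902 / 12.4241 = 5.01367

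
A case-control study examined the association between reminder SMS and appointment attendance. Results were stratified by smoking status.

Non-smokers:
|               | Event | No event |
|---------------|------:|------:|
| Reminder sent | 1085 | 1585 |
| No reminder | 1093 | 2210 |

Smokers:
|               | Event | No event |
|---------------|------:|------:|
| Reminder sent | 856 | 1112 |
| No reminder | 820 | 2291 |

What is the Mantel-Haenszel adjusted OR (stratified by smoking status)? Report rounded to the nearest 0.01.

1.68

OR_MH = Σ(aᵢdᵢ/nᵢ) / Σ(bᵢcᵢ/nᵢ), where nᵢ is the stratum total.
Stratum 1 (Non-smokers): n = 5973; a·d/n = 1085·2210/5973 = 401.4482; b·c/n = 1585·1093/5973 = 290.0393
Stratum 2 (Smokers): n = 5079; a·d/n = 856·2291/5079 = 386.1185; b·c/n = 1112·820/5079 = 179.5314
OR_MH = (401.4482 + 386.1185) / (290.0393 + 179.5314) = 787.5667 / 469.5707 = 1.67721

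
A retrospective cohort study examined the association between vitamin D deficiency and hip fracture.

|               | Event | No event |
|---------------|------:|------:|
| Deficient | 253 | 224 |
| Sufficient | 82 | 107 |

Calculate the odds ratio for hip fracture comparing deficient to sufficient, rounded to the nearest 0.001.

Cells: a = 253, b = 224, c = 82, d = 107.
OR = (a·d)/(b·c) = (253 × 107) / (224 × 82) = 27071 / 18368 = 1.47381
The odds of hip fracture are about 1.47 times as high in the deficient group.

1.474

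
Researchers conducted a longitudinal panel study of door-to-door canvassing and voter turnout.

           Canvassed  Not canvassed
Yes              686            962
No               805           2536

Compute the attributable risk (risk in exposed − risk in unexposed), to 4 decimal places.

Reading the table with exposure as columns: a = 686 (Canvassed, case), b = 805 (Canvassed, non-case), c = 962 (Not canvassed, case), d = 2536.
Risk in exposed = 686/1491 = 0.460094; risk in unexposed = 962/3498 = 0.275014.
Risk difference = 0.460094 − 0.275014 = 0.185080

0.1851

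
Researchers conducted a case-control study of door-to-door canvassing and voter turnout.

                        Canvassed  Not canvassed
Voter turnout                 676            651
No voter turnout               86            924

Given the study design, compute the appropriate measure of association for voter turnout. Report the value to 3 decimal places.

11.157

Reading the table with exposure as columns: a = 676 (Canvassed, case), b = 86 (Canvassed, non-case), c = 651 (Not canvassed, case), d = 924.
This is a case-control study: participants were sampled on outcome status, so risks in the source population cannot be estimated directly — relative risk is not valid here. The odds ratio is the appropriate measure.
OR = (a·d)/(b·c) = (676 × 924) / (86 × 651) = 624624 / 55986 = 11.15679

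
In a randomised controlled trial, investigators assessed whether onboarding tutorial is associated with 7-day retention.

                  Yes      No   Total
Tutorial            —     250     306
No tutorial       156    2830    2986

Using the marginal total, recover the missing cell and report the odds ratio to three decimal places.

4.064

The missing cell is in the exposed row: 306 − 250 = 56.
So a = 56, b = 250, c = 156, d = 2830.
OR = (a·d)/(b·c) = (56 × 2830) / (250 × 156) = 158480 / 39000 = 4.06359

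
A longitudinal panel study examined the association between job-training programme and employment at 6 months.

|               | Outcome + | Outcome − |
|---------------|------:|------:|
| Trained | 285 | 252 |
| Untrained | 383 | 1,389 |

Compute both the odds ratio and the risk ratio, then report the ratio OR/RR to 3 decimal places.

1.670

Cells: a = 285, b = 252, c = 383, d = 1389.
OR = (285·1389)/(252·383) = 395865/96516 = 4.10155
Risk in exposed = 285/537 = 0.53073; risk in unexposed = 383/1772 = 0.21614; RR = 2.45548
OR/RR = 4.10155 / 2.45548 = 1.67037
The outcome is not rare, so the OR lies further from 1 than the RR.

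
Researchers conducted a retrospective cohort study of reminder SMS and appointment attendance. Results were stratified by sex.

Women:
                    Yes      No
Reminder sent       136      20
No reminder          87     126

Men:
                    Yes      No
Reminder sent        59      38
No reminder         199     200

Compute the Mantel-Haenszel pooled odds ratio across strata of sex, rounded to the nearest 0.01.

OR_MH = Σ(aᵢdᵢ/nᵢ) / Σ(bᵢcᵢ/nᵢ), where nᵢ is the stratum total.
Stratum 1 (Women): n = 369; a·d/n = 136·126/369 = 46.4390; b·c/n = 20·87/369 = 4.7154
Stratum 2 (Men): n = 496; a·d/n = 59·200/496 = 23.7903; b·c/n = 38·199/496 = 15.2460
OR_MH = (46.4390 + 23.7903) / (4.7154 + 15.2460) = 70.2293 / 19.9614 = 3.51825

3.52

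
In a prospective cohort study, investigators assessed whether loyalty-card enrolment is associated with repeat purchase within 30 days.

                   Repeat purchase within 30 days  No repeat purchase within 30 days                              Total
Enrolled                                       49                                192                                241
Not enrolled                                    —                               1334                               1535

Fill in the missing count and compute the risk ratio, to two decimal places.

1.55

The missing cell is in the unexposed row: 1535 − 1334 = 201.
So a = 49, b = 192, c = 201, d = 1334.
RR = [a/(a+b)] / [c/(c+d)] = (49/241) / (201/1535) = 0.20332/0.13094 = 1.55271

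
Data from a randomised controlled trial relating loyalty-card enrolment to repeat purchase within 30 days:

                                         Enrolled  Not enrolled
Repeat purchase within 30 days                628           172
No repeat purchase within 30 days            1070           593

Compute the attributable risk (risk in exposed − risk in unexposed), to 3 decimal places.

Reading the table with exposure as columns: a = 628 (Enrolled, case), b = 1070 (Enrolled, non-case), c = 172 (Not enrolled, case), d = 593.
Risk in exposed = 628/1698 = 0.369847; risk in unexposed = 172/765 = 0.224837.
Risk difference = 0.369847 − 0.224837 = 0.145010

0.145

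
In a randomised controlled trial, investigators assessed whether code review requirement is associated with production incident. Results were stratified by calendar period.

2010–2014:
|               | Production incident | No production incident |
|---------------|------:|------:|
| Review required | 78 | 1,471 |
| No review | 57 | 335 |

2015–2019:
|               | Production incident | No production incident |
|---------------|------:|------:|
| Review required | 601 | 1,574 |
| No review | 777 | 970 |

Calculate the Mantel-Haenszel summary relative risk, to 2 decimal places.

RR_MH = Σ(aᵢ·n₀ᵢ/nᵢ) / Σ(cᵢ·n₁ᵢ/nᵢ), with n₁ᵢ = aᵢ+bᵢ (exposed), n₀ᵢ = cᵢ+dᵢ (unexposed), nᵢ = n₁ᵢ+n₀ᵢ.
Stratum 1 (2010–2014): n₁ = 1549, n₀ = 392, n = 1941; a·n₀/n = 78·392/1941 = 15.7527; c·n₁/n = 57·1549/1941 = 45.4884
Stratum 2 (2015–2019): n₁ = 2175, n₀ = 1747, n = 3922; a·n₀/n = 601·1747/3922 = 267.7070; c·n₁/n = 777·2175/3922 = 430.8962
RR_MH = (15.7527 + 267.7070) / (45.4884 + 430.8962) = 283.4597 / 476.3846 = 0.59502

0.60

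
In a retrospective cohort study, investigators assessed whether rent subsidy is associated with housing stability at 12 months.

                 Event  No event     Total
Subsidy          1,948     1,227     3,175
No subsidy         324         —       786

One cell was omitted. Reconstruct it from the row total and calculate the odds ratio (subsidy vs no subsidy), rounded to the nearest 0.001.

2.264

The missing cell is in the unexposed row: 786 − 324 = 462.
So a = 1948, b = 1227, c = 324, d = 462.
OR = (a·d)/(b·c) = (1948 × 462) / (1227 × 324) = 899976 / 397548 = 2.26382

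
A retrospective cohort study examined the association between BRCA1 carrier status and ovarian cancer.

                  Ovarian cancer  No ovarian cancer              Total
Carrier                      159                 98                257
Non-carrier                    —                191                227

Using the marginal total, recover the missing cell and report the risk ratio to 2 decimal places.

The missing cell is in the unexposed row: 227 − 191 = 36.
So a = 159, b = 98, c = 36, d = 191.
RR = [a/(a+b)] / [c/(c+d)] = (159/257) / (36/227) = 0.61868/0.15859 = 3.90110

3.90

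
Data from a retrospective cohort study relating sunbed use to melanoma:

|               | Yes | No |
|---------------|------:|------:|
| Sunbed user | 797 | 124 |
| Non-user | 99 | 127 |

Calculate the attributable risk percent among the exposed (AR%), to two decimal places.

49.38

Cells: a = 797, b = 124, c = 99, d = 127.
Risk in exposed = 797/921 = 0.86536; risk in unexposed = 99/226 = 0.43805.
RR = 0.86536/0.43805 = 1.97548
AR% = (RR − 1)/RR × 100 = (1.97548 − 1)/1.97548 × 100 = 49.3793%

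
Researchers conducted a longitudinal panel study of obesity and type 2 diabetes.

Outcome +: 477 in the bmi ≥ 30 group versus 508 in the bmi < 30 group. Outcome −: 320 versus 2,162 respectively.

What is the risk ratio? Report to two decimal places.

3.15

From the description: a = 477, b = 320, c = 508, d = 2162.
Risk in exposed = 477/797 = 0.59849; risk in unexposed = 508/2670 = 0.19026.
RR = 0.59849 / 0.19026 = 3.14563
The risk among the exposed is 3.15 times that among the unexposed.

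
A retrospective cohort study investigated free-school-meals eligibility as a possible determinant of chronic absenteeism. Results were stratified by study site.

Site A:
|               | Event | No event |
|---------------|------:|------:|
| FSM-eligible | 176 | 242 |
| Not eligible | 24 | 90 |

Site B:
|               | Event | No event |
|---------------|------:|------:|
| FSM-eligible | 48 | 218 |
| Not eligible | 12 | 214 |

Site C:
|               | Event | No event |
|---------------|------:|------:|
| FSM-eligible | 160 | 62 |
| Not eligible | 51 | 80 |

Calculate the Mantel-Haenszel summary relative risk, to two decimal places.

2.07

RR_MH = Σ(aᵢ·n₀ᵢ/nᵢ) / Σ(cᵢ·n₁ᵢ/nᵢ), with n₁ᵢ = aᵢ+bᵢ (exposed), n₀ᵢ = cᵢ+dᵢ (unexposed), nᵢ = n₁ᵢ+n₀ᵢ.
Stratum 1 (Site A): n₁ = 418, n₀ = 114, n = 532; a·n₀/n = 176·114/532 = 37.7143; c·n₁/n = 24·418/532 = 18.8571
Stratum 2 (Site B): n₁ = 266, n₀ = 226, n = 492; a·n₀/n = 48·226/492 = 22.0488; c·n₁/n = 12·266/492 = 6.4878
Stratum 3 (Site C): n₁ = 222, n₀ = 131, n = 353; a·n₀/n = 160·131/353 = 59.3768; c·n₁/n = 51·222/353 = 32.0737
RR_MH = (37.7143 + 22.0488 + 59.3768) / (18.8571 + 6.4878 + 32.0737) = 119.1398 / 57.4186 = 2.07493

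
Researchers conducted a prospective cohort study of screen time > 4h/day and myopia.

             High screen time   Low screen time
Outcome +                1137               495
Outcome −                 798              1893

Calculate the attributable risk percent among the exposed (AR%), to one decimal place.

64.7

Reading the table with exposure as columns: a = 1137 (High screen time, case), b = 798 (High screen time, non-case), c = 495 (Low screen time, case), d = 1893.
Risk in exposed = 1137/1935 = 0.58760; risk in unexposed = 495/2388 = 0.20729.
RR = 0.58760/0.20729 = 2.83471
AR% = (RR − 1)/RR × 100 = (2.83471 − 1)/2.83471 × 100 = 64.7230%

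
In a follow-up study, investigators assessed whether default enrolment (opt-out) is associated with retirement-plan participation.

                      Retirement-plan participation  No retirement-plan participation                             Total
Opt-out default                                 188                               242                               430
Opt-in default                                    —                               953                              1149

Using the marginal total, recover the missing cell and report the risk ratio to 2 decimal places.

2.56

The missing cell is in the unexposed row: 1149 − 953 = 196.
So a = 188, b = 242, c = 196, d = 953.
RR = [a/(a+b)] / [c/(c+d)] = (188/430) / (196/1149) = 0.43721/0.17058 = 2.56303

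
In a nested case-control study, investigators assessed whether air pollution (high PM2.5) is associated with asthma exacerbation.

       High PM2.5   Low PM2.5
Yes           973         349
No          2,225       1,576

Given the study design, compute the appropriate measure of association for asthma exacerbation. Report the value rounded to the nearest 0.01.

1.97

Reading the table with exposure as columns: a = 973 (High PM2.5, case), b = 2225 (High PM2.5, non-case), c = 349 (Low PM2.5, case), d = 1576.
This is a nested case-control study: participants were sampled on outcome status, so risks in the source population cannot be estimated directly — relative risk is not valid here. The odds ratio is the appropriate measure.
OR = (a·d)/(b·c) = (973 × 1576) / (2225 × 349) = 1533448 / 776525 = 1.97476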